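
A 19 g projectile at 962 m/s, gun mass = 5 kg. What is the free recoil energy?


v_r = m_p*v_p/m_gun = 0.019*962/5 = 3.6556 m/s, E_r = 0.5*m_gun*v_r^2 = 0.5*5*3.6556^2 = 33.41 J

33.41 J


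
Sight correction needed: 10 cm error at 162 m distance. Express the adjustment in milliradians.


1 mrad subtends 1 cm per 10 m of range, so adj = error_cm / (dist_m / 10) = 10 / (162/10) = 0.6173 mrad

0.6173 mrad


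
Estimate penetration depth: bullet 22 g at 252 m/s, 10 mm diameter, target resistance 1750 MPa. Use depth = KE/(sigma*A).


A = pi*(d/2)^2 = pi*(10/2)^2 = 78.5398 mm^2
E = 0.5*m*v^2 = 0.5*0.022*252^2 = 698.544 J
depth = E/(sigma*A) = 698.544 J / (1750 MPa * 78.5398 mm^2) = 698.544/(1750 * 78.5398) m = 0.00508236 m ≈ 5.082 mm

5.082 mm


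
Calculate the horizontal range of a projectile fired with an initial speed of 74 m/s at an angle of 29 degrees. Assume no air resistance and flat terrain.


R = v0^2 * sin(2*theta) / g = 74^2 * sin(2*29°) / 9.81 = 473.4 m

473.4 m


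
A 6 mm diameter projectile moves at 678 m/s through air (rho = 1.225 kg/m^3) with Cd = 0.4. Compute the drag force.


A = pi*(d/2)^2 = pi*(6/2000)^2 = 2.82743e-05 m^2
Fd = 0.5*Cd*rho*A*v^2 = 0.5*0.4*1.225*2.82743e-05*678^2 = 3.184 N

3.184 N


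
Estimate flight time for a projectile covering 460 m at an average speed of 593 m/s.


t = d/v = 460/593 = 0.7757 s

0.7757 s


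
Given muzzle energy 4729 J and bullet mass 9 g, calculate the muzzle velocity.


v = sqrt(2*E/m) = sqrt(2*4729/0.009) = 1025 m/s

1025 m/s


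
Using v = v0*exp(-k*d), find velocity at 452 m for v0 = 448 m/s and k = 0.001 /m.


v = v0*exp(-k*d) = 448*exp(-0.001*452) = 285.1 m/s

285.1 m/s


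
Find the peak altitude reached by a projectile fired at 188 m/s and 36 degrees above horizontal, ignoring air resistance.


H = (v0*sin(theta))^2 / (2g) = (188*sin(36°))^2 / (2*9.81) = 622.4 m

622.4 m


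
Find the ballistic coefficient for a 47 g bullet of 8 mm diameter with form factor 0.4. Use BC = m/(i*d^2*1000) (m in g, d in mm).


BC = m/(i*d^2*1000) = 47/(0.4 * 8^2 * 1000) = 0.001836

0.001836


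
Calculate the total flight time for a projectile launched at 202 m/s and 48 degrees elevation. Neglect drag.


T = 2*v0*sin(theta)/g = 2*202*sin(48°)/9.81 = 30.6 s

30.6 s


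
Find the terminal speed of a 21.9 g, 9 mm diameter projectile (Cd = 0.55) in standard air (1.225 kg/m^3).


A = pi*(d/2)^2 = pi*(9/2000)^2 = 6.36173e-05 m^2
vt = sqrt(2mg/(Cd*rho*A)) = sqrt(2*0.0219*9.81/(0.55 * 1.225 * 6.36173e-05)) = 100.1 m/s

100.1 m/s


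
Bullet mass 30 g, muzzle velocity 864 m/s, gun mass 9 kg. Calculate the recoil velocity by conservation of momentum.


v_recoil = m_p * v_p / m_gun = 0.03 * 864 / 9 = 2.88 m/s

2.88 m/s


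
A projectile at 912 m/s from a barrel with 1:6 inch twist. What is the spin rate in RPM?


twist_m = 6*0.0254 = 0.1524 m
spin = v/twist = 912/0.1524 = 5984.252 rev/s
RPM = spin*60 = 5984.252*60 ≈ 359055 RPM

359055 RPM


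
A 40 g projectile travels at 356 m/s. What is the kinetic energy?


E = 0.5*m*v^2 = 0.5*0.04*356^2 = 2535 J

2535 J


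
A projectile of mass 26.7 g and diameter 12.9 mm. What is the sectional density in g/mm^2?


SD = m/d^2 = 26.7/12.9^2 = 0.1604 g/mm^2

0.1604 g/mm^2


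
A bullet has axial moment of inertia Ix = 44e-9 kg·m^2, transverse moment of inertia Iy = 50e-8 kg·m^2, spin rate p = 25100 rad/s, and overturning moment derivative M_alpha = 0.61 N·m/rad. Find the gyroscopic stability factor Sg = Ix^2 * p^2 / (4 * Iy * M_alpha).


Sg = Ix^2 * p^2 / (4 * Iy * M_alpha) = (44e-9)^2 * 25100^2 / (4 * 50e-8 * 0.61) = 0.9998

0.9998


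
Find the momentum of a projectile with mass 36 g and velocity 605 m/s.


p = m*v = 0.036*605 = 21.78 kg·m/s

21.78 kg·m/s


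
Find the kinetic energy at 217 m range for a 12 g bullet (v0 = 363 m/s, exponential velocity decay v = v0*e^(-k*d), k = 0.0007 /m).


v = v0*exp(-k*d) = 363*exp(-0.0007*217) = 311.844 m/s
E = 0.5*m*v^2 = 0.5*0.012*311.844^2 = 583.5 J

583.5 J


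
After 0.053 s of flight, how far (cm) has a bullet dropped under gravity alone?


drop = 0.5*g*t^2 = 0.5*9.81*0.053^2 = 0.0137781 m ≈ 1.378 cm

1.378 cm


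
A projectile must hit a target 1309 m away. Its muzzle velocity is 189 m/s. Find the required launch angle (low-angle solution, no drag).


sin(2*theta) = R*g/v0^2 = 1309*9.81/189^2 = 0.359489, theta = arcsin(0.359489)/2 = 10.53°

10.53 degrees


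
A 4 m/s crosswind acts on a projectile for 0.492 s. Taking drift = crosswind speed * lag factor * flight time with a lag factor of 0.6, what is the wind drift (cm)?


drift = v_wind * lag * t = 4 * 0.6 * 0.492 = 1.1808 m ≈ 118.1 cm

118.1 cm


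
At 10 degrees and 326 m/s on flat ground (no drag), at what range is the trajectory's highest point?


R = v0^2*sin(2*theta)/g = 326^2*sin(2*10°)/9.81 = 3705.25 m
apex_dist = R/2 = 3705.25/2 = 1853 m

1853 m


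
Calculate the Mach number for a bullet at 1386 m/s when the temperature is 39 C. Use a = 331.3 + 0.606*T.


a = 331.3 + 0.606*(39) = 354.934 m/s
M = v/a = 1386/354.934 = 3.905

3.905


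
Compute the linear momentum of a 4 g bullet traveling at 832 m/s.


p = m*v = 0.004*832 = 3.328 kg·m/s

3.328 kg·m/s


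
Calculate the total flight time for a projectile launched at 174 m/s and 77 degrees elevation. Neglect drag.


T = 2*v0*sin(theta)/g = 2*174*sin(77°)/9.81 = 34.56 s

34.56 s


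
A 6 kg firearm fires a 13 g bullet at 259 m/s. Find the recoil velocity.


v_recoil = m_p * v_p / m_gun = 0.013 * 259 / 6 = 0.5612 m/s

0.5612 m/s


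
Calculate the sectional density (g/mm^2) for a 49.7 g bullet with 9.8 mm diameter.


SD = m/d^2 = 49.7/9.8^2 = 0.5175 g/mm^2

0.5175 g/mm^2


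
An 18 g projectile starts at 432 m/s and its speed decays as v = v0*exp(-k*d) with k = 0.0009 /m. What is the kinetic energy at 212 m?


v = v0*exp(-k*d) = 432*exp(-0.0009*212) = 356.961 m/s
E = 0.5*m*v^2 = 0.5*0.018*356.961^2 = 1147 J

1147 J


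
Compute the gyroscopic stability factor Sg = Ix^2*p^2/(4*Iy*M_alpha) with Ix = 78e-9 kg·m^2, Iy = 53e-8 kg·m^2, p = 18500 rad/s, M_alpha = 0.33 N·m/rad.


Sg = Ix^2 * p^2 / (4 * Iy * M_alpha) = (78e-9)^2 * 18500^2 / (4 * 53e-8 * 0.33) = 2.976

2.976


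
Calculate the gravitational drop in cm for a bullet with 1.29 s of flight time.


drop = 0.5*g*t^2 = 0.5*9.81*1.29^2 = 8.16241 m ≈ 816.2 cm

816.2 cm


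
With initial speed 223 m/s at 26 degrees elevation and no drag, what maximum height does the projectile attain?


H = (v0*sin(theta))^2 / (2g) = (223*sin(26°))^2 / (2*9.81) = 487.1 m

487.1 m


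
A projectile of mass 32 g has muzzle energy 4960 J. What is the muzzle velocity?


v = sqrt(2*E/m) = sqrt(2*4960/0.032) = 556.8 m/s

556.8 m/s


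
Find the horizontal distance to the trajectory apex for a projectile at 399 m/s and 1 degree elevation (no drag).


R = v0^2*sin(2*theta)/g = 399^2*sin(2*1°)/9.81 = 566.364 m
apex_dist = R/2 = 566.364/2 = 283.2 m

283.2 m


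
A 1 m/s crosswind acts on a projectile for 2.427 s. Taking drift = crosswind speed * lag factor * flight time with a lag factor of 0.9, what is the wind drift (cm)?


drift = v_wind * lag * t = 1 * 0.9 * 2.427 = 2.1843 m ≈ 218.4 cm

218.4 cm


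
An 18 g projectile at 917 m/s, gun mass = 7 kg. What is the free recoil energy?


v_r = m_p*v_p/m_gun = 0.018*917/7 = 2.358 m/s, E_r = 0.5*m_gun*v_r^2 = 0.5*7*2.358^2 = 19.46 J

19.46 J


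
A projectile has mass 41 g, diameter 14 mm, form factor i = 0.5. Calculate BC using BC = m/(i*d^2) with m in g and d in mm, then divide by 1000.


BC = m/(i*d^2*1000) = 41/(0.5 * 14^2 * 1000) = 0.0004184

0.0004184


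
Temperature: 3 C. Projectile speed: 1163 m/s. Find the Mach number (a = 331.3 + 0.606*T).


a = 331.3 + 0.606*(3) = 333.118 m/s
M = v/a = 1163/333.118 = 3.491

3.491


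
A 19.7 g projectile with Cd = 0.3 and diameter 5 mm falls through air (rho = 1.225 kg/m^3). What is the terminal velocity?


A = pi*(d/2)^2 = pi*(5/2000)^2 = 1.96350e-05 m^2
vt = sqrt(2mg/(Cd*rho*A)) = sqrt(2*0.0197*9.81/(0.3 * 1.225 * 1.96350e-05)) = 231.4 m/s

231.4 m/s


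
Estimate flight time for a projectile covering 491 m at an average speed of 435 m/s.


t = d/v = 491/435 = 1.129 s

1.129 s


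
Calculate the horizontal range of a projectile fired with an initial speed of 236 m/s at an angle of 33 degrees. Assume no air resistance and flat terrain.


R = v0^2 * sin(2*theta) / g = 236^2 * sin(2*33°) / 9.81 = 5187 m

5187 m


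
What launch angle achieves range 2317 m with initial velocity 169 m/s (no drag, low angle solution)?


sin(2*theta) = R*g/v0^2 = 2317*9.81/169^2 = 0.795832, theta = arcsin(0.795832)/2 = 26.37°

26.37 degrees


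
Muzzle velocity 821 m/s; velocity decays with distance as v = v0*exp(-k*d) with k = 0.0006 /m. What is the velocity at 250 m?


v = v0*exp(-k*d) = 821*exp(-0.0006*250) = 706.6 m/s

706.6 m/s


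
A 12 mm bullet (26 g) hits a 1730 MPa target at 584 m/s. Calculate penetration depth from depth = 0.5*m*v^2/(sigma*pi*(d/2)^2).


A = pi*(d/2)^2 = pi*(12/2)^2 = 113.097 mm^2
E = 0.5*m*v^2 = 0.5*0.026*584^2 = 4433.73 J
depth = E/(sigma*A) = 4433.73 J / (1730 MPa * 113.097 mm^2) = 4433.73/(1730 * 113.097) m = 0.0226606 m ≈ 22.66 mm

22.66 mm


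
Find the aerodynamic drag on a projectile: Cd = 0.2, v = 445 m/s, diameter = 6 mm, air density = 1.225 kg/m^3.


A = pi*(d/2)^2 = pi*(6/2000)^2 = 2.82743e-05 m^2
Fd = 0.5*Cd*rho*A*v^2 = 0.5*0.2*1.225*2.82743e-05*445^2 = 0.6859 N

0.6859 N


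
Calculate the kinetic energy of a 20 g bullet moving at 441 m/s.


E = 0.5*m*v^2 = 0.5*0.02*441^2 = 1945 J

1945 J


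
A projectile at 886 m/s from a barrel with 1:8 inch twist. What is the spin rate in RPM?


twist_m = 8*0.0254 = 0.2032 m
spin = v/twist = 886/0.2032 = 4360.236 rev/s
RPM = spin*60 = 4360.236*60 ≈ 261614 RPM

261614 RPM


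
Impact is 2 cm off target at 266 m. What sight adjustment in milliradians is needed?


1 mrad subtends 1 cm per 10 m of range, so adj = error_cm / (dist_m / 10) = 2 / (266/10) = 0.07519 mrad

0.07519 mrad


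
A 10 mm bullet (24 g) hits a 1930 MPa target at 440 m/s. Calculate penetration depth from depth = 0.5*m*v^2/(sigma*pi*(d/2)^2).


A = pi*(d/2)^2 = pi*(10/2)^2 = 78.5398 mm^2
E = 0.5*m*v^2 = 0.5*0.024*440^2 = 2323.2 J
depth = E/(sigma*A) = 2323.2 J / (1930 MPa * 78.5398 mm^2) = 2323.2/(1930 * 78.5398) m = 0.0153264 m ≈ 15.33 mm

15.33 mm


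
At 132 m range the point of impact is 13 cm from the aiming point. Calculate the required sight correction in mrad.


1 mrad subtends 1 cm per 10 m of range, so adj = error_cm / (dist_m / 10) = 13 / (132/10) = 0.9848 mrad

0.9848 mrad


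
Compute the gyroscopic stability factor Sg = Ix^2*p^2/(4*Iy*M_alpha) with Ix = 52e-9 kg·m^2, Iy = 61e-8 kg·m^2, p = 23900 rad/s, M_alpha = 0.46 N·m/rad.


Sg = Ix^2 * p^2 / (4 * Iy * M_alpha) = (52e-9)^2 * 23900^2 / (4 * 61e-8 * 0.46) = 1.376

1.376


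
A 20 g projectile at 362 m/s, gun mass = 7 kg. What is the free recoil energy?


v_r = m_p*v_p/m_gun = 0.02*362/7 = 1.03429 m/s, E_r = 0.5*m_gun*v_r^2 = 0.5*7*1.03429^2 = 3.744 J

3.744 J


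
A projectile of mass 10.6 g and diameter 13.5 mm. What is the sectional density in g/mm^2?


SD = m/d^2 = 10.6/13.5^2 = 0.05816 g/mm^2

0.05816 g/mm^2


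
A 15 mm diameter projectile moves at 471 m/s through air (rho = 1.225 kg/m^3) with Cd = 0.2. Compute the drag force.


A = pi*(d/2)^2 = pi*(15/2000)^2 = 1.76715e-04 m^2
Fd = 0.5*Cd*rho*A*v^2 = 0.5*0.2*1.225*1.76715e-04*471^2 = 4.802 N

4.802 N


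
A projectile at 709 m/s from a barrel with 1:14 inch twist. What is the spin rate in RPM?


twist_m = 14*0.0254 = 0.3556 m
spin = v/twist = 709/0.3556 = 1993.813 rev/s
RPM = spin*60 = 1993.813*60 ≈ 119629 RPM

119629 RPM


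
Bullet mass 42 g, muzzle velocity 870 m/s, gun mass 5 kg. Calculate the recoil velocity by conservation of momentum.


v_recoil = m_p * v_p / m_gun = 0.042 * 870 / 5 = 7.308 m/s

7.308 m/s


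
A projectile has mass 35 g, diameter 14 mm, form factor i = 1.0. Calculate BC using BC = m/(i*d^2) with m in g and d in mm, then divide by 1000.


BC = m/(i*d^2*1000) = 35/(1.0 * 14^2 * 1000) = 0.0001786

0.0001786


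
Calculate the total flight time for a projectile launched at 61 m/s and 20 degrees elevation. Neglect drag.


T = 2*v0*sin(theta)/g = 2*61*sin(20°)/9.81 = 4.253 s

4.253 s


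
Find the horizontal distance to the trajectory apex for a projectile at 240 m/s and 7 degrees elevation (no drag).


R = v0^2*sin(2*theta)/g = 240^2*sin(2*7°)/9.81 = 1420.46 m
apex_dist = R/2 = 1420.46/2 = 710.2 m

710.2 m


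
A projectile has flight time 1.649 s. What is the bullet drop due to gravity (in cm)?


drop = 0.5*g*t^2 = 0.5*9.81*1.649^2 = 13.3377 m ≈ 1334 cm

1334 cm


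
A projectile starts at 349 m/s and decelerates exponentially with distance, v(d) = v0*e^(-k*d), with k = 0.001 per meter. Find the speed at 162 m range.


v = v0*exp(-k*d) = 349*exp(-0.001*162) = 296.8 m/s

296.8 m/s


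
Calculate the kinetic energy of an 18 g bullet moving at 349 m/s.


E = 0.5*m*v^2 = 0.5*0.018*349^2 = 1096 J

1096 J


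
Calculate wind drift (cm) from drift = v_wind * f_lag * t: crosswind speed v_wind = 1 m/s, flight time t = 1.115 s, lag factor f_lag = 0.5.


drift = v_wind * lag * t = 1 * 0.5 * 1.115 = 0.5575 m ≈ 55.75 cm

55.75 cm


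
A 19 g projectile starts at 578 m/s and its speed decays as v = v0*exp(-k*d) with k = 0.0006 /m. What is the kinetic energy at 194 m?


v = v0*exp(-k*d) = 578*exp(-0.0006*194) = 514.489 m/s
E = 0.5*m*v^2 = 0.5*0.019*514.489^2 = 2515 J

2515 J


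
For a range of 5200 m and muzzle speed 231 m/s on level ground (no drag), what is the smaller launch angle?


sin(2*theta) = R*g/v0^2 = 5200*9.81/231^2 = 0.955979, theta = arcsin(0.955979)/2 = 36.47°

36.47 degrees


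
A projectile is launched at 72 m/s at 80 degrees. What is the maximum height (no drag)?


H = (v0*sin(theta))^2 / (2g) = (72*sin(80°))^2 / (2*9.81) = 256.3 m

256.3 m


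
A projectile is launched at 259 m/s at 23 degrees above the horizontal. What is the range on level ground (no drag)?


R = v0^2 * sin(2*theta) / g = 259^2 * sin(2*23°) / 9.81 = 4919 m

4919 m


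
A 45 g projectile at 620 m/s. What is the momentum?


p = m*v = 0.045*620 = 27.9 kg·m/s

27.9 kg·m/s


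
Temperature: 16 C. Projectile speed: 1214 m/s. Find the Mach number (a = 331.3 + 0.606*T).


a = 331.3 + 0.606*(16) = 340.996 m/s
M = v/a = 1214/340.996 = 3.56

3.56


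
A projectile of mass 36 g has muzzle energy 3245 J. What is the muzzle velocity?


v = sqrt(2*E/m) = sqrt(2*3245/0.036) = 424.6 m/s

424.6 m/s


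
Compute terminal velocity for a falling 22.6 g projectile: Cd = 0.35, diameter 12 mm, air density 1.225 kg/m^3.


A = pi*(d/2)^2 = pi*(12/2000)^2 = 1.13097e-04 m^2
vt = sqrt(2mg/(Cd*rho*A)) = sqrt(2*0.0226*9.81/(0.35 * 1.225 * 1.13097e-04)) = 95.63 m/s

95.63 m/s


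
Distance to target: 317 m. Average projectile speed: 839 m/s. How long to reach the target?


t = d/v = 317/839 = 0.3778 s

0.3778 s


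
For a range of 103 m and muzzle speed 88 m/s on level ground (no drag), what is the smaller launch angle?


sin(2*theta) = R*g/v0^2 = 103*9.81/88^2 = 0.130479, theta = arcsin(0.130479)/2 = 3.749°

3.749 degrees


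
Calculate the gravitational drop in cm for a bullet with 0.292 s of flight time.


drop = 0.5*g*t^2 = 0.5*9.81*0.292^2 = 0.41822 m ≈ 41.82 cm

41.82 cm


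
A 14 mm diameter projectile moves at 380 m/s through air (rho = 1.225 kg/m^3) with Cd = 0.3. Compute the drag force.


A = pi*(d/2)^2 = pi*(14/2000)^2 = 1.53938e-04 m^2
Fd = 0.5*Cd*rho*A*v^2 = 0.5*0.3*1.225*1.53938e-04*380^2 = 4.085 N

4.085 N


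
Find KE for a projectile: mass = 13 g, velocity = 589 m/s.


E = 0.5*m*v^2 = 0.5*0.013*589^2 = 2255 J

2255 J


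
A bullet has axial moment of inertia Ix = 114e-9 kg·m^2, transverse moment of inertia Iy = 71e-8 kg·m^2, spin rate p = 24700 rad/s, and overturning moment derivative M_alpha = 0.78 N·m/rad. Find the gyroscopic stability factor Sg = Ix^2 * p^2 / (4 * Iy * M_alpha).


Sg = Ix^2 * p^2 / (4 * Iy * M_alpha) = (114e-9)^2 * 24700^2 / (4 * 71e-8 * 0.78) = 3.579

3.579


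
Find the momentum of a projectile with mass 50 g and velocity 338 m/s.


p = m*v = 0.05*338 = 16.9 kg·m/s

16.9 kg·m/s


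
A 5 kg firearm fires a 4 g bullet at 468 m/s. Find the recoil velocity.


v_recoil = m_p * v_p / m_gun = 0.004 * 468 / 5 = 0.3744 m/s

0.3744 m/s


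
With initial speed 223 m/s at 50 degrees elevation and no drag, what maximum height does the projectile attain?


H = (v0*sin(theta))^2 / (2g) = (223*sin(50°))^2 / (2*9.81) = 1487 m

1487 m


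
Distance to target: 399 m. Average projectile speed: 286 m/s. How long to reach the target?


t = d/v = 399/286 = 1.395 s

1.395 s


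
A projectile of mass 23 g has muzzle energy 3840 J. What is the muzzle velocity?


v = sqrt(2*E/m) = sqrt(2*3840/0.023) = 577.9 m/s

577.9 m/s


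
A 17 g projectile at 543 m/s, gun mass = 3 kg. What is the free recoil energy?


v_r = m_p*v_p/m_gun = 0.017*543/3 = 3.077 m/s, E_r = 0.5*m_gun*v_r^2 = 0.5*3*3.077^2 = 14.2 J

14.2 J


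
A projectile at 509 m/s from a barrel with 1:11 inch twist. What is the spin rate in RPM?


twist_m = 11*0.0254 = 0.2794 m
spin = v/twist = 509/0.2794 = 1821.761 rev/s
RPM = spin*60 = 1821.761*60 ≈ 109306 RPM

109306 RPM


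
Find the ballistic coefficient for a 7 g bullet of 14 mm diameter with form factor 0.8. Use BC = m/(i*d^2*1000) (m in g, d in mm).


BC = m/(i*d^2*1000) = 7/(0.8 * 14^2 * 1000) = 4.464e-05

4.464e-05


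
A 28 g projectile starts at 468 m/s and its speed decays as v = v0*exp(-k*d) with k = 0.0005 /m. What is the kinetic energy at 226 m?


v = v0*exp(-k*d) = 468*exp(-0.0005*226) = 417.995 m/s
E = 0.5*m*v^2 = 0.5*0.028*417.995^2 = 2446 J

2446 J


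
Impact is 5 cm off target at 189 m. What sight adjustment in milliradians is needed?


1 mrad subtends 1 cm per 10 m of range, so adj = error_cm / (dist_m / 10) = 5 / (189/10) = 0.2646 mrad

0.2646 mrad


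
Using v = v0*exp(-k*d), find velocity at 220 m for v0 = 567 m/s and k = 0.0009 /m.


v = v0*exp(-k*d) = 567*exp(-0.0009*220) = 465.1 m/s

465.1 m/s


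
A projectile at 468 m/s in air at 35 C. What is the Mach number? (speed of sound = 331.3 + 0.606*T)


a = 331.3 + 0.606*(35) = 352.51 m/s
M = v/a = 468/352.51 = 1.328

1.328


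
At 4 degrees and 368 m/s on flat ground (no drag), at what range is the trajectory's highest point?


R = v0^2*sin(2*theta)/g = 368^2*sin(2*4°)/9.81 = 1921.24 m
apex_dist = R/2 = 1921.24/2 = 960.6 m

960.6 m


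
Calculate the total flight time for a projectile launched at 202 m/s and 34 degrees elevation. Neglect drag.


T = 2*v0*sin(theta)/g = 2*202*sin(34°)/9.81 = 23.03 s

23.03 s


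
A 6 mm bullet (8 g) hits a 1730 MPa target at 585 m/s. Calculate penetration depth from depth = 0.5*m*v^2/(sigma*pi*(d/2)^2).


A = pi*(d/2)^2 = pi*(6/2)^2 = 28.2743 mm^2
E = 0.5*m*v^2 = 0.5*0.008*585^2 = 1368.9 J
depth = E/(sigma*A) = 1368.9 J / (1730 MPa * 28.2743 mm^2) = 1368.9/(1730 * 28.2743) m = 0.0279855 m ≈ 27.99 mm

27.99 mm


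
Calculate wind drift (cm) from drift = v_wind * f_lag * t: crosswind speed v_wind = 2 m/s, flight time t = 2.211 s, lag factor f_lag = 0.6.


drift = v_wind * lag * t = 2 * 0.6 * 2.211 = 2.6532 m ≈ 265.3 cm

265.3 cm


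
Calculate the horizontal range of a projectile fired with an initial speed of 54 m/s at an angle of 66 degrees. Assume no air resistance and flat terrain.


R = v0^2 * sin(2*theta) / g = 54^2 * sin(2*66°) / 9.81 = 220.9 m

220.9 m


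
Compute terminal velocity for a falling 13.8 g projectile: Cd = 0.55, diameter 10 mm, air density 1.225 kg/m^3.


A = pi*(d/2)^2 = pi*(10/2000)^2 = 7.85398e-05 m^2
vt = sqrt(2mg/(Cd*rho*A)) = sqrt(2*0.0138*9.81/(0.55 * 1.225 * 7.85398e-05)) = 71.53 m/s

71.53 m/s


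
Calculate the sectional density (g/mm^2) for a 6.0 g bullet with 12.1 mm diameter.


SD = m/d^2 = 6.0/12.1^2 = 0.04098 g/mm^2

0.04098 g/mm^2


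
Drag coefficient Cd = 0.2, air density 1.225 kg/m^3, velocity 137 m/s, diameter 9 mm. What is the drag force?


A = pi*(d/2)^2 = pi*(9/2000)^2 = 6.36173e-05 m^2
Fd = 0.5*Cd*rho*A*v^2 = 0.5*0.2*1.225*6.36173e-05*137^2 = 0.1463 N

0.1463 N


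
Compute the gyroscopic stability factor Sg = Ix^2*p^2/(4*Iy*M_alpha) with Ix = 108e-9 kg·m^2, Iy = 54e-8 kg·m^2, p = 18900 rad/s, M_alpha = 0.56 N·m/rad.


Sg = Ix^2 * p^2 / (4 * Iy * M_alpha) = (108e-9)^2 * 18900^2 / (4 * 54e-8 * 0.56) = 3.445

3.445


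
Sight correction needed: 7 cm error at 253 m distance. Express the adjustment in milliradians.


1 mrad subtends 1 cm per 10 m of range, so adj = error_cm / (dist_m / 10) = 7 / (253/10) = 0.2767 mrad

0.2767 mrad


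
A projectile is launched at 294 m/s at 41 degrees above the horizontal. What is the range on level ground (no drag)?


R = v0^2 * sin(2*theta) / g = 294^2 * sin(2*41°) / 9.81 = 8725 m

8725 m


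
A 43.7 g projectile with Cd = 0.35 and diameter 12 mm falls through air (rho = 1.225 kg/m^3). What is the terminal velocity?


A = pi*(d/2)^2 = pi*(12/2000)^2 = 1.13097e-04 m^2
vt = sqrt(2mg/(Cd*rho*A)) = sqrt(2*0.0437*9.81/(0.35 * 1.225 * 1.13097e-04)) = 133 m/s

133 m/s


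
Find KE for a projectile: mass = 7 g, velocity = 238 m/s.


E = 0.5*m*v^2 = 0.5*0.007*238^2 = 198.3 J

198.3 J


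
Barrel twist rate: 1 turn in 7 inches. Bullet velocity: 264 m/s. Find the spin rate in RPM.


twist_m = 7*0.0254 = 0.1778 m
spin = v/twist = 264/0.1778 = 1484.814 rev/s
RPM = spin*60 = 1484.814*60 ≈ 89089 RPM

89089 RPM


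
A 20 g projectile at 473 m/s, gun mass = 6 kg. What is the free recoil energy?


v_r = m_p*v_p/m_gun = 0.02*473/6 = 1.57667 m/s, E_r = 0.5*m_gun*v_r^2 = 0.5*6*1.57667^2 = 7.458 J

7.458 J


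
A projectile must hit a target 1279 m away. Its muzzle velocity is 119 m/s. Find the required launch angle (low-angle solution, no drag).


sin(2*theta) = R*g/v0^2 = 1279*9.81/119^2 = 0.886024, theta = arcsin(0.886024)/2 = 31.19°

31.19 degrees


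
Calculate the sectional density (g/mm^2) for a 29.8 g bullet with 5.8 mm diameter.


SD = m/d^2 = 29.8/5.8^2 = 0.8859 g/mm^2

0.8859 g/mm^2


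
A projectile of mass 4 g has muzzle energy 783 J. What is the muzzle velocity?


v = sqrt(2*E/m) = sqrt(2*783/0.004) = 625.7 m/s

625.7 m/s


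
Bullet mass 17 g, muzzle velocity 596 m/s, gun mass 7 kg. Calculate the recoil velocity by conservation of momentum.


v_recoil = m_p * v_p / m_gun = 0.017 * 596 / 7 = 1.447 m/s

1.447 m/s


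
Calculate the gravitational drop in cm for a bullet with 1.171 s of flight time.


drop = 0.5*g*t^2 = 0.5*9.81*1.171^2 = 6.72594 m ≈ 672.6 cm

672.6 cm


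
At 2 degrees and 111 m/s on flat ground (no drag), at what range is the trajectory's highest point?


R = v0^2*sin(2*theta)/g = 111^2*sin(2*2°)/9.81 = 87.6116 m
apex_dist = R/2 = 87.6116/2 = 43.81 m

43.81 m


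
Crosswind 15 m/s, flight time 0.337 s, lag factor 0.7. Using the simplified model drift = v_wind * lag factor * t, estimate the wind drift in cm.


drift = v_wind * lag * t = 15 * 0.7 * 0.337 = 3.5385 m ≈ 353.9 cm

353.9 cm


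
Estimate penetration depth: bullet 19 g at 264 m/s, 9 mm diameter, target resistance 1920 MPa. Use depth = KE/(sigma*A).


A = pi*(d/2)^2 = pi*(9/2)^2 = 63.6173 mm^2
E = 0.5*m*v^2 = 0.5*0.019*264^2 = 662.112 J
depth = E/(sigma*A) = 662.112 J / (1920 MPa * 63.6173 mm^2) = 662.112/(1920 * 63.6173) m = 0.0054207 m ≈ 5.421 mm

5.421 mm


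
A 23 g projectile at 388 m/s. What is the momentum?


p = m*v = 0.023*388 = 8.924 kg·m/s

8.924 kg·m/s


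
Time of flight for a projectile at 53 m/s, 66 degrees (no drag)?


T = 2*v0*sin(theta)/g = 2*53*sin(66°)/9.81 = 9.871 s

9.871 s


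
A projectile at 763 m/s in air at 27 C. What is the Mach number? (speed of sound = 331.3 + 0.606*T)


a = 331.3 + 0.606*(27) = 347.662 m/s
M = v/a = 763/347.662 = 2.195

2.195


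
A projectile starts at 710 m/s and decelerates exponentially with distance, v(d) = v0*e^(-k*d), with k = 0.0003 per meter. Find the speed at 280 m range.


v = v0*exp(-k*d) = 710*exp(-0.0003*280) = 652.8 m/s

652.8 m/s


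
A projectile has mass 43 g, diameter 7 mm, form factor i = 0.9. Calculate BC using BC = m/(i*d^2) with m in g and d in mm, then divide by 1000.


BC = m/(i*d^2*1000) = 43/(0.9 * 7^2 * 1000) = 0.0009751

0.0009751


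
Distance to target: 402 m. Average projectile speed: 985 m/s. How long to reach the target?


t = d/v = 402/985 = 0.4081 s

0.4081 s


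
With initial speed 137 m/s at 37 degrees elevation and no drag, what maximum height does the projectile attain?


H = (v0*sin(theta))^2 / (2g) = (137*sin(37°))^2 / (2*9.81) = 346.5 m

346.5 m


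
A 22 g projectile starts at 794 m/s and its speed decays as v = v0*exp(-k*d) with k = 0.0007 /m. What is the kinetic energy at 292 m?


v = v0*exp(-k*d) = 794*exp(-0.0007*292) = 647.218 m/s
E = 0.5*m*v^2 = 0.5*0.022*647.218^2 = 4608 J

4608 J


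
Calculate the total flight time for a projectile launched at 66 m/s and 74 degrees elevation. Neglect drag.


T = 2*v0*sin(theta)/g = 2*66*sin(74°)/9.81 = 12.93 s

12.93 s


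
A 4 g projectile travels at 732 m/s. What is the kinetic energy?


E = 0.5*m*v^2 = 0.5*0.004*732^2 = 1072 J

1072 J


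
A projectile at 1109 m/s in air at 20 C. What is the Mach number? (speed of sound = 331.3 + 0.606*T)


a = 331.3 + 0.606*(20) = 343.42 m/s
M = v/a = 1109/343.42 = 3.229

3.229


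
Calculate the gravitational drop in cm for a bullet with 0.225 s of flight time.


drop = 0.5*g*t^2 = 0.5*9.81*0.225^2 = 0.248316 m ≈ 24.83 cm

24.83 cm


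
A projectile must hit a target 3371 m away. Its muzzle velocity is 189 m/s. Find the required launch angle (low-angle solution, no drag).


sin(2*theta) = R*g/v0^2 = 3371*9.81/189^2 = 0.925772, theta = arcsin(0.925772)/2 = 33.89°

33.89 degrees


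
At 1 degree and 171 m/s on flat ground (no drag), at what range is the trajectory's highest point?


R = v0^2*sin(2*theta)/g = 171^2*sin(2*1°)/9.81 = 104.026 m
apex_dist = R/2 = 104.026/2 = 52.01 m

52.01 m


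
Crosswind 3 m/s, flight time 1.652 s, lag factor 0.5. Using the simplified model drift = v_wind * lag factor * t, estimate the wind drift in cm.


drift = v_wind * lag * t = 3 * 0.5 * 1.652 = 2.478 m ≈ 247.8 cm

247.8 cm


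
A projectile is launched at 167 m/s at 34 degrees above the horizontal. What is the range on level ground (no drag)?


R = v0^2 * sin(2*theta) / g = 167^2 * sin(2*34°) / 9.81 = 2636 m

2636 m


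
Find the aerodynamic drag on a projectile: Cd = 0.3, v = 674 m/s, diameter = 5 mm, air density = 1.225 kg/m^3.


A = pi*(d/2)^2 = pi*(5/2000)^2 = 1.96350e-05 m^2
Fd = 0.5*Cd*rho*A*v^2 = 0.5*0.3*1.225*1.96350e-05*674^2 = 1.639 N

1.639 N


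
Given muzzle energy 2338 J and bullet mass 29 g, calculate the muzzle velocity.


v = sqrt(2*E/m) = sqrt(2*2338/0.029) = 401.5 m/s

401.5 m/s


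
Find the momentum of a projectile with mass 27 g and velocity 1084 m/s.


p = m*v = 0.027*1084 = 29.27 kg·m/s

29.27 kg·m/s


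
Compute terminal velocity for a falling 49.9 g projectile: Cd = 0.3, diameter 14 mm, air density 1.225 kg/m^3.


A = pi*(d/2)^2 = pi*(14/2000)^2 = 1.53938e-04 m^2
vt = sqrt(2mg/(Cd*rho*A)) = sqrt(2*0.0499*9.81/(0.3 * 1.225 * 1.53938e-04)) = 131.6 m/s

131.6 m/s


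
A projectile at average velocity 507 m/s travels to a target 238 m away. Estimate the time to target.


t = d/v = 238/507 = 0.4694 s

0.4694 s


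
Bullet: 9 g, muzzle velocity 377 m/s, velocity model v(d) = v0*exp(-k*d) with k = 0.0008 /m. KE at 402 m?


v = v0*exp(-k*d) = 377*exp(-0.0008*402) = 273.321 m/s
E = 0.5*m*v^2 = 0.5*0.009*273.321^2 = 336.2 J

336.2 J


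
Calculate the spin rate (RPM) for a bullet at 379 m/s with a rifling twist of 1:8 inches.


twist_m = 8*0.0254 = 0.2032 m
spin = v/twist = 379/0.2032 = 1865.157 rev/s
RPM = spin*60 = 1865.157*60 ≈ 111909 RPM

111909 RPM


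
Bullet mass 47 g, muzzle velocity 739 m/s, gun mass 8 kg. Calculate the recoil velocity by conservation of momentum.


v_recoil = m_p * v_p / m_gun = 0.047 * 739 / 8 = 4.342 m/s

4.342 m/s


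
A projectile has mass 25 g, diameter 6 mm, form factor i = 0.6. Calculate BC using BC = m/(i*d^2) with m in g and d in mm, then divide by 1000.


BC = m/(i*d^2*1000) = 25/(0.6 * 6^2 * 1000) = 0.001157

0.001157


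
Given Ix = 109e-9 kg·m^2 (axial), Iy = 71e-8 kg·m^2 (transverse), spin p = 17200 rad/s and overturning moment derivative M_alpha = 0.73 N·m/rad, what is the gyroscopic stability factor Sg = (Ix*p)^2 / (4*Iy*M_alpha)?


Sg = Ix^2 * p^2 / (4 * Iy * M_alpha) = (109e-9)^2 * 17200^2 / (4 * 71e-8 * 0.73) = 1.695

1.695


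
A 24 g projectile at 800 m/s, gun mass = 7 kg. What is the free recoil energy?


v_r = m_p*v_p/m_gun = 0.024*800/7 = 2.74286 m/s, E_r = 0.5*m_gun*v_r^2 = 0.5*7*2.74286^2 = 26.33 J

26.33 J


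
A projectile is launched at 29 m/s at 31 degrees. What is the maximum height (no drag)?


H = (v0*sin(theta))^2 / (2g) = (29*sin(31°))^2 / (2*9.81) = 11.37 m

11.37 m


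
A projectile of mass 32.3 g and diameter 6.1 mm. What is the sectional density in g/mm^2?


SD = m/d^2 = 32.3/6.1^2 = 0.868 g/mm^2

0.868 g/mm^2


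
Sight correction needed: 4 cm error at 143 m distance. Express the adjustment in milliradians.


1 mrad subtends 1 cm per 10 m of range, so adj = error_cm / (dist_m / 10) = 4 / (143/10) = 0.2797 mrad

0.2797 mrad


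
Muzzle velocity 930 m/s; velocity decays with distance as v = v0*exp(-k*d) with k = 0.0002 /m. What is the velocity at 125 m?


v = v0*exp(-k*d) = 930*exp(-0.0002*125) = 907 m/s

907 m/s


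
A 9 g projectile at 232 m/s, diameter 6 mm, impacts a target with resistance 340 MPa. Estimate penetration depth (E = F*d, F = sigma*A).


A = pi*(d/2)^2 = pi*(6/2)^2 = 28.2743 mm^2
E = 0.5*m*v^2 = 0.5*0.009*232^2 = 242.208 J
depth = E/(sigma*A) = 242.208 J / (340 MPa * 28.2743 mm^2) = 242.208/(340 * 28.2743) m = 0.0251952 m ≈ 25.2 mm

25.2 mm


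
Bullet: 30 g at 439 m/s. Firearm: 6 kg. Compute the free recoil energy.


v_r = m_p*v_p/m_gun = 0.03*439/6 = 2.195 m/s, E_r = 0.5*m_gun*v_r^2 = 0.5*6*2.195^2 = 14.45 J

14.45 J


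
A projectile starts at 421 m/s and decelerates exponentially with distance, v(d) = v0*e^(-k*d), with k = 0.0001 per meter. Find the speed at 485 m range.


v = v0*exp(-k*d) = 421*exp(-0.0001*485) = 401.1 m/s

401.1 m/s


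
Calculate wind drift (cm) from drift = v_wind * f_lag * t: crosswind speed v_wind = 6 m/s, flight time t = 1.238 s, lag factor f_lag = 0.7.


drift = v_wind * lag * t = 6 * 0.7 * 1.238 = 5.1996 m ≈ 520 cm

520 cm


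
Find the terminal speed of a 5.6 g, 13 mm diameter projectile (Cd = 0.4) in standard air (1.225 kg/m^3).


A = pi*(d/2)^2 = pi*(13/2000)^2 = 1.32732e-04 m^2
vt = sqrt(2mg/(Cd*rho*A)) = sqrt(2*0.0056*9.81/(0.4 * 1.225 * 1.32732e-04)) = 41.1 m/s

41.1 m/s


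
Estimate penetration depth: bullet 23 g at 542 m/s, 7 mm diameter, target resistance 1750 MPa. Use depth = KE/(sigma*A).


A = pi*(d/2)^2 = pi*(7/2)^2 = 38.4845 mm^2
E = 0.5*m*v^2 = 0.5*0.023*542^2 = 3378.29 J
depth = E/(sigma*A) = 3378.29 J / (1750 MPa * 38.4845 mm^2) = 3378.29/(1750 * 38.4845) m = 0.0501617 m ≈ 50.16 mm

50.16 mm


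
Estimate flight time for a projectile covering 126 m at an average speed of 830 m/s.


t = d/v = 126/830 = 0.1518 s

0.1518 s


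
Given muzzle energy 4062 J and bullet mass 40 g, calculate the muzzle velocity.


v = sqrt(2*E/m) = sqrt(2*4062/0.04) = 450.7 m/s

450.7 m/s


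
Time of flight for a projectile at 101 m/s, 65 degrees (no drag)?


T = 2*v0*sin(theta)/g = 2*101*sin(65°)/9.81 = 18.66 s

18.66 s


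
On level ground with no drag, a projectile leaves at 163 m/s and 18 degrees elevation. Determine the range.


R = v0^2 * sin(2*theta) / g = 163^2 * sin(2*18°) / 9.81 = 1592 m

1592 m


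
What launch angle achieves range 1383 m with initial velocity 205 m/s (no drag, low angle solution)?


sin(2*theta) = R*g/v0^2 = 1383*9.81/205^2 = 0.322837, theta = arcsin(0.322837)/2 = 9.417°

9.417 degrees


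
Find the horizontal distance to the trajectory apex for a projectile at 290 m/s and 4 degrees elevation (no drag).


R = v0^2*sin(2*theta)/g = 290^2*sin(2*4°)/9.81 = 1193.11 m
apex_dist = R/2 = 1193.11/2 = 596.6 m

596.6 m


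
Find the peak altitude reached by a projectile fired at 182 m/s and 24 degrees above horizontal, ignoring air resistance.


H = (v0*sin(theta))^2 / (2g) = (182*sin(24°))^2 / (2*9.81) = 279.3 m

279.3 m


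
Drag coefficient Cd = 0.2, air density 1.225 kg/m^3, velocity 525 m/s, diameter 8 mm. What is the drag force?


A = pi*(d/2)^2 = pi*(8/2000)^2 = 5.02655e-05 m^2
Fd = 0.5*Cd*rho*A*v^2 = 0.5*0.2*1.225*5.02655e-05*525^2 = 1.697 N

1.697 N


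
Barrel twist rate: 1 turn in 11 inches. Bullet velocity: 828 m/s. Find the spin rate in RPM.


twist_m = 11*0.0254 = 0.2794 m
spin = v/twist = 828/0.2794 = 2963.493 rev/s
RPM = spin*60 = 2963.493*60 ≈ 177810 RPM

177810 RPM


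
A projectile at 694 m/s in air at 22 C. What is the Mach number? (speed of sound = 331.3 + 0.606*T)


a = 331.3 + 0.606*(22) = 344.632 m/s
M = v/a = 694/344.632 = 2.014

2.014


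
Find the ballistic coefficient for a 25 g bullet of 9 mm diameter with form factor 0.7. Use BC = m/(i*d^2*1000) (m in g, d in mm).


BC = m/(i*d^2*1000) = 25/(0.7 * 9^2 * 1000) = 0.0004409

0.0004409


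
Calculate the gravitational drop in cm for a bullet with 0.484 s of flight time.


drop = 0.5*g*t^2 = 0.5*9.81*0.484^2 = 1.14903 m ≈ 114.9 cm

114.9 cm


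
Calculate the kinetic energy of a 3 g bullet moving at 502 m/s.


E = 0.5*m*v^2 = 0.5*0.003*502^2 = 378 J

378 J


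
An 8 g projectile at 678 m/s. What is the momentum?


p = m*v = 0.008*678 = 5.424 kg·m/s

5.424 kg·m/s


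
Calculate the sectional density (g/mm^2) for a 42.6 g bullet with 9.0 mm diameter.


SD = m/d^2 = 42.6/9.0^2 = 0.5259 g/mm^2

0.5259 g/mm^2


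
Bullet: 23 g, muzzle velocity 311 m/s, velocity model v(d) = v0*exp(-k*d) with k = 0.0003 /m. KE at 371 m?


v = v0*exp(-k*d) = 311*exp(-0.0003*371) = 278.242 m/s
E = 0.5*m*v^2 = 0.5*0.023*278.242^2 = 890.3 J

890.3 J


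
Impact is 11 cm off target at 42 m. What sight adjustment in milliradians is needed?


1 mrad subtends 1 cm per 10 m of range, so adj = error_cm / (dist_m / 10) = 11 / (42/10) = 2.619 mrad

2.619 mrad


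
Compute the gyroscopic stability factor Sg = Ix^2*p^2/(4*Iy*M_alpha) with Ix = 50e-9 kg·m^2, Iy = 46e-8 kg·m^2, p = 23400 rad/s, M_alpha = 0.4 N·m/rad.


Sg = Ix^2 * p^2 / (4 * Iy * M_alpha) = (50e-9)^2 * 23400^2 / (4 * 46e-8 * 0.4) = 1.86

1.86


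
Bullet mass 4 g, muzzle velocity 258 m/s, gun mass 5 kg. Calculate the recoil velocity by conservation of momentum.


v_recoil = m_p * v_p / m_gun = 0.004 * 258 / 5 = 0.2064 m/s

0.2064 m/s


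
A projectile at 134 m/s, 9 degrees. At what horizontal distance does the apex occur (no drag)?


R = v0^2*sin(2*theta)/g = 134^2*sin(2*9°)/9.81 = 565.618 m
apex_dist = R/2 = 565.618/2 = 282.8 m

282.8 m


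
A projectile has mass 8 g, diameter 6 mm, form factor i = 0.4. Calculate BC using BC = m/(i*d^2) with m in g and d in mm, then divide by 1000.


BC = m/(i*d^2*1000) = 8/(0.4 * 6^2 * 1000) = 0.0005556

0.0005556


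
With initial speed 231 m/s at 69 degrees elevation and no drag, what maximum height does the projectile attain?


H = (v0*sin(theta))^2 / (2g) = (231*sin(69°))^2 / (2*9.81) = 2370 m

2370 m


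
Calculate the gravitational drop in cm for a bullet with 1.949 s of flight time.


drop = 0.5*g*t^2 = 0.5*9.81*1.949^2 = 18.6321 m ≈ 1863 cm

1863 cm


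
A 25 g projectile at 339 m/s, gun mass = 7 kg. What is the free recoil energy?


v_r = m_p*v_p/m_gun = 0.025*339/7 = 1.21071 m/s, E_r = 0.5*m_gun*v_r^2 = 0.5*7*1.21071^2 = 5.13 J

5.13 J


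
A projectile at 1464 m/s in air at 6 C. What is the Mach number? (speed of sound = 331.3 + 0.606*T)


a = 331.3 + 0.606*(6) = 334.936 m/s
M = v/a = 1464/334.936 = 4.371

4.371


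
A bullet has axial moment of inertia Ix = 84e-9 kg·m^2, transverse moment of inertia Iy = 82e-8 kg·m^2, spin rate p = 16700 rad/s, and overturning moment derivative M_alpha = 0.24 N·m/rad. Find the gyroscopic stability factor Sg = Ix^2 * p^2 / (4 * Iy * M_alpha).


Sg = Ix^2 * p^2 / (4 * Iy * M_alpha) = (84e-9)^2 * 16700^2 / (4 * 82e-8 * 0.24) = 2.5

2.5


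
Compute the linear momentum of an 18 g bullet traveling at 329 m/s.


p = m*v = 0.018*329 = 5.922 kg·m/s

5.922 kg·m/s


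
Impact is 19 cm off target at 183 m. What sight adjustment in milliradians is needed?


1 mrad subtends 1 cm per 10 m of range, so adj = error_cm / (dist_m / 10) = 19 / (183/10) = 1.038 mrad

1.038 mrad


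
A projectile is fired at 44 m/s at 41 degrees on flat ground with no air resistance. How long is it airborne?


T = 2*v0*sin(theta)/g = 2*44*sin(41°)/9.81 = 5.885 s

5.885 s


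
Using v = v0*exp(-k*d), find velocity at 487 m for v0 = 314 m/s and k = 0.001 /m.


v = v0*exp(-k*d) = 314*exp(-0.001*487) = 192.9 m/s

192.9 m/s


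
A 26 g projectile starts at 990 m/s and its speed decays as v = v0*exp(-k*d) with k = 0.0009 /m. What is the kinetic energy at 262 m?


v = v0*exp(-k*d) = 990*exp(-0.0009*262) = 782.039 m/s
E = 0.5*m*v^2 = 0.5*0.026*782.039^2 = 7951 J

7951 J


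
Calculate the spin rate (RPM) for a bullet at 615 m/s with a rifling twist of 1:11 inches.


twist_m = 11*0.0254 = 0.2794 m
spin = v/twist = 615/0.2794 = 2201.145 rev/s
RPM = spin*60 = 2201.145*60 ≈ 132069 RPM

132069 RPM


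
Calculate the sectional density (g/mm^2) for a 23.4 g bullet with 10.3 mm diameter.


SD = m/d^2 = 23.4/10.3^2 = 0.2206 g/mm^2

0.2206 g/mm^2


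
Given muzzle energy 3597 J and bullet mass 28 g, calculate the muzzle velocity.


v = sqrt(2*E/m) = sqrt(2*3597/0.028) = 506.9 m/s

506.9 m/s


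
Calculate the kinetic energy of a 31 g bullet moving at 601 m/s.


E = 0.5*m*v^2 = 0.5*0.031*601^2 = 5599 J

5599 J


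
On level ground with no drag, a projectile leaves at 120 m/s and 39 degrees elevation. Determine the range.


R = v0^2 * sin(2*theta) / g = 120^2 * sin(2*39°) / 9.81 = 1436 m

1436 m


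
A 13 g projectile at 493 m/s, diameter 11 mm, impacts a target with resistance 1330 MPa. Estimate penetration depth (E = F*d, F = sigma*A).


A = pi*(d/2)^2 = pi*(11/2)^2 = 95.0332 mm^2
E = 0.5*m*v^2 = 0.5*0.013*493^2 = 1579.82 J
depth = E/(sigma*A) = 1579.82 J / (1330 MPa * 95.0332 mm^2) = 1579.82/(1330 * 95.0332) m = 0.0124991 m ≈ 12.5 mm

12.5 mm


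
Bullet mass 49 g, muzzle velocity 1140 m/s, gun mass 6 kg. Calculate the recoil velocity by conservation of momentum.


v_recoil = m_p * v_p / m_gun = 0.049 * 1140 / 6 = 9.31 m/s

9.31 m/s


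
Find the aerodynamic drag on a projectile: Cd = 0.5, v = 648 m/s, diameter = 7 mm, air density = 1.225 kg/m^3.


A = pi*(d/2)^2 = pi*(7/2000)^2 = 3.84845e-05 m^2
Fd = 0.5*Cd*rho*A*v^2 = 0.5*0.5*1.225*3.84845e-05*648^2 = 4.949 N

4.949 N


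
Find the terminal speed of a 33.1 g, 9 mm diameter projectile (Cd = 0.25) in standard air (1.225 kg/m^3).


A = pi*(d/2)^2 = pi*(9/2000)^2 = 6.36173e-05 m^2
vt = sqrt(2mg/(Cd*rho*A)) = sqrt(2*0.0331*9.81/(0.25 * 1.225 * 6.36173e-05)) = 182.6 m/s

182.6 m/s
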